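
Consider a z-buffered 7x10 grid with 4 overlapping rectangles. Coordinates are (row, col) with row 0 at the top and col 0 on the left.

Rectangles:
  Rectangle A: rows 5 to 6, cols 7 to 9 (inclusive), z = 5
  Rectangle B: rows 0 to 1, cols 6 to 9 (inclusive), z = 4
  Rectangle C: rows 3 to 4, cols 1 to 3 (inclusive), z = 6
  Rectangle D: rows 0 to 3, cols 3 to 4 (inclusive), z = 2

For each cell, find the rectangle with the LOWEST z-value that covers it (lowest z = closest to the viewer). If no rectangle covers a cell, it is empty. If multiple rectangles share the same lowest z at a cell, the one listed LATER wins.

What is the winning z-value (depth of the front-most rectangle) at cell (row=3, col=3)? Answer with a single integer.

Answer: 2

Derivation:
Check cell (3,3):
  A: rows 5-6 cols 7-9 -> outside (row miss)
  B: rows 0-1 cols 6-9 -> outside (row miss)
  C: rows 3-4 cols 1-3 z=6 -> covers; best now C (z=6)
  D: rows 0-3 cols 3-4 z=2 -> covers; best now D (z=2)
Winner: D at z=2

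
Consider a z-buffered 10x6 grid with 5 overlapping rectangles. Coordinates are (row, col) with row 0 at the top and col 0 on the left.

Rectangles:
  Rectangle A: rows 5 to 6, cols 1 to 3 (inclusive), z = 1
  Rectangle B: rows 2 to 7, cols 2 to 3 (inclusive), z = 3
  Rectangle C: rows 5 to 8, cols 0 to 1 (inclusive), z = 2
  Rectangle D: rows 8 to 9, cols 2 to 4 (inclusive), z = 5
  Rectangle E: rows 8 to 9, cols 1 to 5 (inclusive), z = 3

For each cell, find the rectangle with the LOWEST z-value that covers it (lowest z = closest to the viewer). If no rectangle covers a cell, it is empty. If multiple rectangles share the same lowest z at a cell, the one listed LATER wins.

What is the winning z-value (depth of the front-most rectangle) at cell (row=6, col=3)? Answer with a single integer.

Check cell (6,3):
  A: rows 5-6 cols 1-3 z=1 -> covers; best now A (z=1)
  B: rows 2-7 cols 2-3 z=3 -> covers; best now A (z=1)
  C: rows 5-8 cols 0-1 -> outside (col miss)
  D: rows 8-9 cols 2-4 -> outside (row miss)
  E: rows 8-9 cols 1-5 -> outside (row miss)
Winner: A at z=1

Answer: 1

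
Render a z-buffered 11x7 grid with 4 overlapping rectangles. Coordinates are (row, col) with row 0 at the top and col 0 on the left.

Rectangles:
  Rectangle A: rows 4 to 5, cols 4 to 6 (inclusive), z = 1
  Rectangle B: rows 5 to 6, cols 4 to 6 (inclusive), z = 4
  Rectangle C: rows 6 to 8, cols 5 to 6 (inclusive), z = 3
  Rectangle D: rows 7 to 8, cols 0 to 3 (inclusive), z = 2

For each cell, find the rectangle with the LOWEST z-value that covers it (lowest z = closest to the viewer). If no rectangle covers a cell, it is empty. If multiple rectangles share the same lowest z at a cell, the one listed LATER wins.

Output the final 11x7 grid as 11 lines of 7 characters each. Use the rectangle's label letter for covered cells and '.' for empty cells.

.......
.......
.......
.......
....AAA
....AAA
....BCC
DDDD.CC
DDDD.CC
.......
.......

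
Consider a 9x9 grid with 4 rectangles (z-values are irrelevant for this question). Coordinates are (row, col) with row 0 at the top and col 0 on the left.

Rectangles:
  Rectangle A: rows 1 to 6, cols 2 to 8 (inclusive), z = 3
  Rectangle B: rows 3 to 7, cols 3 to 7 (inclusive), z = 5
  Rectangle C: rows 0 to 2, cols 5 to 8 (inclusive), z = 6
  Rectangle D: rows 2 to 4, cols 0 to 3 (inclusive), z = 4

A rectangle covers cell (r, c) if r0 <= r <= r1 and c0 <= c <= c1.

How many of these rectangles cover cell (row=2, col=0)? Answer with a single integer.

Answer: 1

Derivation:
Check cell (2,0):
  A: rows 1-6 cols 2-8 -> outside (col miss)
  B: rows 3-7 cols 3-7 -> outside (row miss)
  C: rows 0-2 cols 5-8 -> outside (col miss)
  D: rows 2-4 cols 0-3 -> covers
Count covering = 1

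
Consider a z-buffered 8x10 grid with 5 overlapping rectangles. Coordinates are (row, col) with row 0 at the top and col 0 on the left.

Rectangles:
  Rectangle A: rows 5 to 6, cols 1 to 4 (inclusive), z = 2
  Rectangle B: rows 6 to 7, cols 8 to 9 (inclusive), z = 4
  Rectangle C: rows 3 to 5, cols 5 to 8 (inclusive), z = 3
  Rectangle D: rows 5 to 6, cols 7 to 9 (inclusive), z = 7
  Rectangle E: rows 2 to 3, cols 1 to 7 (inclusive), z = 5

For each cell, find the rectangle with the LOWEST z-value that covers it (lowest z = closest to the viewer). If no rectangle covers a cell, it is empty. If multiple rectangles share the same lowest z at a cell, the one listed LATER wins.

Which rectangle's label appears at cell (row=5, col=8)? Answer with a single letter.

Check cell (5,8):
  A: rows 5-6 cols 1-4 -> outside (col miss)
  B: rows 6-7 cols 8-9 -> outside (row miss)
  C: rows 3-5 cols 5-8 z=3 -> covers; best now C (z=3)
  D: rows 5-6 cols 7-9 z=7 -> covers; best now C (z=3)
  E: rows 2-3 cols 1-7 -> outside (row miss)
Winner: C at z=3

Answer: C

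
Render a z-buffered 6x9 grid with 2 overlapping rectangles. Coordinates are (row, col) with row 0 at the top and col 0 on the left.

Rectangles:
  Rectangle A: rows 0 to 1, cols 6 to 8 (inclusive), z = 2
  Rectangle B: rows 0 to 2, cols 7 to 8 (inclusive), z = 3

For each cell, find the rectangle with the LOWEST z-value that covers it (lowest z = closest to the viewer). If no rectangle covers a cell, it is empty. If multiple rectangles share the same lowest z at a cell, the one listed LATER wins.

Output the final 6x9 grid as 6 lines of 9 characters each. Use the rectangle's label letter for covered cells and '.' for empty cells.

......AAA
......AAA
.......BB
.........
.........
.........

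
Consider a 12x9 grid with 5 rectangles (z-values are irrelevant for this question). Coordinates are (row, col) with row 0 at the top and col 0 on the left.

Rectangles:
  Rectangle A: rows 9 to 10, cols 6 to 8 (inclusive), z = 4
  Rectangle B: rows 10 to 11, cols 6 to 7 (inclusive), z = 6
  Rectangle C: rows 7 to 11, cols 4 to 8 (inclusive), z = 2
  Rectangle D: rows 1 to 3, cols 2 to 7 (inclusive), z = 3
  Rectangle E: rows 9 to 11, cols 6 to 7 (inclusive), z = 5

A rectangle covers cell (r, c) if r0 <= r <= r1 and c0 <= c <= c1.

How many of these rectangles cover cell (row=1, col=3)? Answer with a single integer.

Check cell (1,3):
  A: rows 9-10 cols 6-8 -> outside (row miss)
  B: rows 10-11 cols 6-7 -> outside (row miss)
  C: rows 7-11 cols 4-8 -> outside (row miss)
  D: rows 1-3 cols 2-7 -> covers
  E: rows 9-11 cols 6-7 -> outside (row miss)
Count covering = 1

Answer: 1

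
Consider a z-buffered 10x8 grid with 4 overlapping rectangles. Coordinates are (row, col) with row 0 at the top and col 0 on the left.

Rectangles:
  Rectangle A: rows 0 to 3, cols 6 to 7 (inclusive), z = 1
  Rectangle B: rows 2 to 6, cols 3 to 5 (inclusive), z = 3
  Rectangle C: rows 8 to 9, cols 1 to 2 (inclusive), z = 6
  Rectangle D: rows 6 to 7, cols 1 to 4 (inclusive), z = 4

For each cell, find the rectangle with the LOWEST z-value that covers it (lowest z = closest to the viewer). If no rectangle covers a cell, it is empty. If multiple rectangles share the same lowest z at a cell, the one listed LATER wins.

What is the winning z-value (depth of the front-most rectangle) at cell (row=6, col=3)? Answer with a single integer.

Check cell (6,3):
  A: rows 0-3 cols 6-7 -> outside (row miss)
  B: rows 2-6 cols 3-5 z=3 -> covers; best now B (z=3)
  C: rows 8-9 cols 1-2 -> outside (row miss)
  D: rows 6-7 cols 1-4 z=4 -> covers; best now B (z=3)
Winner: B at z=3

Answer: 3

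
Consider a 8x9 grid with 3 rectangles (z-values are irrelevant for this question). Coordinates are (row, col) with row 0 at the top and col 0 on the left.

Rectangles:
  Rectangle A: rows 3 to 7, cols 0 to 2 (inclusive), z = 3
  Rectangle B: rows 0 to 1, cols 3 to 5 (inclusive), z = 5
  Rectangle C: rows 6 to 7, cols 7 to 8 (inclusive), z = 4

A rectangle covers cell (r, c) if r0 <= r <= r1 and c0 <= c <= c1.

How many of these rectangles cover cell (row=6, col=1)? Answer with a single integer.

Answer: 1

Derivation:
Check cell (6,1):
  A: rows 3-7 cols 0-2 -> covers
  B: rows 0-1 cols 3-5 -> outside (row miss)
  C: rows 6-7 cols 7-8 -> outside (col miss)
Count covering = 1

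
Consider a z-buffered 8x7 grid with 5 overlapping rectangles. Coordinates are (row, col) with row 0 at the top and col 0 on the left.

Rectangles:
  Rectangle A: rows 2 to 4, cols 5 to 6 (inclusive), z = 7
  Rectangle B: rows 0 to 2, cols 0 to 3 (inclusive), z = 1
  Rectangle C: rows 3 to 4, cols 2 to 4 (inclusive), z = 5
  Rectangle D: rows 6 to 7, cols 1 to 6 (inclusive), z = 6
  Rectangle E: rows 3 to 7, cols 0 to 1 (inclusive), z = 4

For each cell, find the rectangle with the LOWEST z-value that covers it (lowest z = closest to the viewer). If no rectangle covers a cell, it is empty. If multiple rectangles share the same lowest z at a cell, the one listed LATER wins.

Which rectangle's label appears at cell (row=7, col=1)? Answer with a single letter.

Check cell (7,1):
  A: rows 2-4 cols 5-6 -> outside (row miss)
  B: rows 0-2 cols 0-3 -> outside (row miss)
  C: rows 3-4 cols 2-4 -> outside (row miss)
  D: rows 6-7 cols 1-6 z=6 -> covers; best now D (z=6)
  E: rows 3-7 cols 0-1 z=4 -> covers; best now E (z=4)
Winner: E at z=4

Answer: E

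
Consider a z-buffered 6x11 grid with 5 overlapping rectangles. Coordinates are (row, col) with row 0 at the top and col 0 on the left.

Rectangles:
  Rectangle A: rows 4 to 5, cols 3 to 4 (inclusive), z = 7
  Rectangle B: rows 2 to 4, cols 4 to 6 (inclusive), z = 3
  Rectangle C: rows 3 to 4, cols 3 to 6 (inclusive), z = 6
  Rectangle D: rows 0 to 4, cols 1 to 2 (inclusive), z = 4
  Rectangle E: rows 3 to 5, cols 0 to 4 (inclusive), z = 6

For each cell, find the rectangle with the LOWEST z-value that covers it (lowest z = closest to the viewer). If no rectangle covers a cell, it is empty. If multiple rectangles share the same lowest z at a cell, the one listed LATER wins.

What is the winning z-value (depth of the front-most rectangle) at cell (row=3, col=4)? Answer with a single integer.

Check cell (3,4):
  A: rows 4-5 cols 3-4 -> outside (row miss)
  B: rows 2-4 cols 4-6 z=3 -> covers; best now B (z=3)
  C: rows 3-4 cols 3-6 z=6 -> covers; best now B (z=3)
  D: rows 0-4 cols 1-2 -> outside (col miss)
  E: rows 3-5 cols 0-4 z=6 -> covers; best now B (z=3)
Winner: B at z=3

Answer: 3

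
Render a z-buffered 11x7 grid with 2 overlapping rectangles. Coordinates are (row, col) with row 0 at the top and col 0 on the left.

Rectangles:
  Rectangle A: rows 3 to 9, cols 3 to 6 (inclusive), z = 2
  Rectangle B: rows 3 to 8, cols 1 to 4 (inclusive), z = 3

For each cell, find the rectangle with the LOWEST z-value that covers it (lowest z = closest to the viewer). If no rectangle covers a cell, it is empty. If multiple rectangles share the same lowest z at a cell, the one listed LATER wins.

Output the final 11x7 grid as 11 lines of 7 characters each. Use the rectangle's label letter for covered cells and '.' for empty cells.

.......
.......
.......
.BBAAAA
.BBAAAA
.BBAAAA
.BBAAAA
.BBAAAA
.BBAAAA
...AAAA
.......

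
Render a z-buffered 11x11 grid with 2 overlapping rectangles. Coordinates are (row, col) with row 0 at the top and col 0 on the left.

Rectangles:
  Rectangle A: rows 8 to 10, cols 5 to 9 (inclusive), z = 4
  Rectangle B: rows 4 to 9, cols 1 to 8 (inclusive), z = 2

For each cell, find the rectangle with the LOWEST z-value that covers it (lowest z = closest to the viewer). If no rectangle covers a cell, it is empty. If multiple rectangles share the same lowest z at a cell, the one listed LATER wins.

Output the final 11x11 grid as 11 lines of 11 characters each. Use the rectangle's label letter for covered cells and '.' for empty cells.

...........
...........
...........
...........
.BBBBBBBB..
.BBBBBBBB..
.BBBBBBBB..
.BBBBBBBB..
.BBBBBBBBA.
.BBBBBBBBA.
.....AAAAA.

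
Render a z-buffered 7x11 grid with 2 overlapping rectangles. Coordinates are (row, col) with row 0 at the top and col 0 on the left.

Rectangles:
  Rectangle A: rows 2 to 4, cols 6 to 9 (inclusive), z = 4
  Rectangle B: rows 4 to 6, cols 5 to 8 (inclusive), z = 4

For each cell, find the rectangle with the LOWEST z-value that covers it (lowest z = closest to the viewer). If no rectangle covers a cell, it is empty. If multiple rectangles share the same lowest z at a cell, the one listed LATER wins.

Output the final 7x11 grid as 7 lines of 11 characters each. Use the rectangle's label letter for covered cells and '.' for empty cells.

...........
...........
......AAAA.
......AAAA.
.....BBBBA.
.....BBBB..
.....BBBB..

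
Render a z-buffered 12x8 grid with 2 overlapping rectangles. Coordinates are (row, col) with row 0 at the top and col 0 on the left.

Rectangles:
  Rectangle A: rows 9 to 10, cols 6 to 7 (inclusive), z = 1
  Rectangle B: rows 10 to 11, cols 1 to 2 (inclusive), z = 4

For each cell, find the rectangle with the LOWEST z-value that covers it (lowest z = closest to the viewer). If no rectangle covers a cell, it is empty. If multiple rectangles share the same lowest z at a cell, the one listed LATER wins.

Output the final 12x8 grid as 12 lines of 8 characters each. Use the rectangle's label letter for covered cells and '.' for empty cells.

........
........
........
........
........
........
........
........
........
......AA
.BB...AA
.BB.....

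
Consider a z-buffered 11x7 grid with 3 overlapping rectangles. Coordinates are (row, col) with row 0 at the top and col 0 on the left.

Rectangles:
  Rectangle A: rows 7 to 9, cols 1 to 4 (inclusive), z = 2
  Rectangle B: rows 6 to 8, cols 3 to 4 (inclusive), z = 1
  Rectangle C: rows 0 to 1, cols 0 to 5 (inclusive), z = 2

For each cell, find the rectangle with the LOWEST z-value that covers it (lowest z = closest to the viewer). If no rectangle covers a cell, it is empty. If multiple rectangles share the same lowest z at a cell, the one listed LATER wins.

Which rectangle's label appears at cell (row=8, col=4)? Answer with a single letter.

Check cell (8,4):
  A: rows 7-9 cols 1-4 z=2 -> covers; best now A (z=2)
  B: rows 6-8 cols 3-4 z=1 -> covers; best now B (z=1)
  C: rows 0-1 cols 0-5 -> outside (row miss)
Winner: B at z=1

Answer: B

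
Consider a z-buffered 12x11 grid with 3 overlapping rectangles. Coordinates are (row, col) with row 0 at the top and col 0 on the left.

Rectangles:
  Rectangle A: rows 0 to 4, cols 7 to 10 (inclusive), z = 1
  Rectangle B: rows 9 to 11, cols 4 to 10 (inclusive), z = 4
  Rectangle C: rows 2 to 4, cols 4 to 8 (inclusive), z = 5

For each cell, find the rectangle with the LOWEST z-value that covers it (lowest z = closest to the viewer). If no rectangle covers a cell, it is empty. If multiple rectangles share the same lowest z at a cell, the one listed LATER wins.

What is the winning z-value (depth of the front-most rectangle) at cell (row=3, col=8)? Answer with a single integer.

Answer: 1

Derivation:
Check cell (3,8):
  A: rows 0-4 cols 7-10 z=1 -> covers; best now A (z=1)
  B: rows 9-11 cols 4-10 -> outside (row miss)
  C: rows 2-4 cols 4-8 z=5 -> covers; best now A (z=1)
Winner: A at z=1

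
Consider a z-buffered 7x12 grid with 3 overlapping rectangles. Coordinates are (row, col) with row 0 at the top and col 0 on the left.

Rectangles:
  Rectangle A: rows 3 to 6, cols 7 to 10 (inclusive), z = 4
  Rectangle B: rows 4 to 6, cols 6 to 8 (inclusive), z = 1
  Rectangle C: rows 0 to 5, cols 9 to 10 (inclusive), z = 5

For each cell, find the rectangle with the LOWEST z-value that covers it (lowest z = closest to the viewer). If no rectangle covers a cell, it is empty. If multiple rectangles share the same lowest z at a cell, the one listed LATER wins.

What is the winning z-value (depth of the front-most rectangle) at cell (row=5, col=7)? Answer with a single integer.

Answer: 1

Derivation:
Check cell (5,7):
  A: rows 3-6 cols 7-10 z=4 -> covers; best now A (z=4)
  B: rows 4-6 cols 6-8 z=1 -> covers; best now B (z=1)
  C: rows 0-5 cols 9-10 -> outside (col miss)
Winner: B at z=1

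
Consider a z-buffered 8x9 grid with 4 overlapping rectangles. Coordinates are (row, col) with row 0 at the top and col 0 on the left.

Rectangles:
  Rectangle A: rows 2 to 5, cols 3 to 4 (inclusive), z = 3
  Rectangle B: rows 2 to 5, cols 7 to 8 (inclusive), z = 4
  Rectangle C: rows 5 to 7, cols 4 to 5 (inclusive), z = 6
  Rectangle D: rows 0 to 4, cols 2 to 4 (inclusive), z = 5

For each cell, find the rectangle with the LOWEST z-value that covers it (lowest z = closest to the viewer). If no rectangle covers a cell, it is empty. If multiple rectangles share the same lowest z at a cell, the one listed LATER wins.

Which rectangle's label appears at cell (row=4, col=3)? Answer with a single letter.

Check cell (4,3):
  A: rows 2-5 cols 3-4 z=3 -> covers; best now A (z=3)
  B: rows 2-5 cols 7-8 -> outside (col miss)
  C: rows 5-7 cols 4-5 -> outside (row miss)
  D: rows 0-4 cols 2-4 z=5 -> covers; best now A (z=3)
Winner: A at z=3

Answer: A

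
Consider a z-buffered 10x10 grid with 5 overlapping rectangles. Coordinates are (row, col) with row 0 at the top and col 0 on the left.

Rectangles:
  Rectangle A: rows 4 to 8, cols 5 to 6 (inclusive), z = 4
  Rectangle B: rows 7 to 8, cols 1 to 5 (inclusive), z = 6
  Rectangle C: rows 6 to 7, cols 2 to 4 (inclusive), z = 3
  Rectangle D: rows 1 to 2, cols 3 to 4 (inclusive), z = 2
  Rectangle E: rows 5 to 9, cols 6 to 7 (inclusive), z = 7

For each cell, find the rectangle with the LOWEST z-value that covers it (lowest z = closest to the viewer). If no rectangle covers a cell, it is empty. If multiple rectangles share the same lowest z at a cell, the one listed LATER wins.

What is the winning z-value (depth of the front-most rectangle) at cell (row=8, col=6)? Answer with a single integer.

Check cell (8,6):
  A: rows 4-8 cols 5-6 z=4 -> covers; best now A (z=4)
  B: rows 7-8 cols 1-5 -> outside (col miss)
  C: rows 6-7 cols 2-4 -> outside (row miss)
  D: rows 1-2 cols 3-4 -> outside (row miss)
  E: rows 5-9 cols 6-7 z=7 -> covers; best now A (z=4)
Winner: A at z=4

Answer: 4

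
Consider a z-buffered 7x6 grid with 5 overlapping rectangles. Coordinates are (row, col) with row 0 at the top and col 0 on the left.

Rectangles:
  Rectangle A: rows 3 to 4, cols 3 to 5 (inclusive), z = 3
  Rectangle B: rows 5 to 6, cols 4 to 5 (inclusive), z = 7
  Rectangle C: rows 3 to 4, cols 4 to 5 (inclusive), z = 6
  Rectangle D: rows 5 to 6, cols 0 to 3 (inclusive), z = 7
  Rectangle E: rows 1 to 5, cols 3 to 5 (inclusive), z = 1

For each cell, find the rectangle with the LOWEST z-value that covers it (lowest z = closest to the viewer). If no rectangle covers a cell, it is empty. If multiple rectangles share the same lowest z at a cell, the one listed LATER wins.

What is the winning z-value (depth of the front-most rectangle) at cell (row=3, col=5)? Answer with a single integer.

Check cell (3,5):
  A: rows 3-4 cols 3-5 z=3 -> covers; best now A (z=3)
  B: rows 5-6 cols 4-5 -> outside (row miss)
  C: rows 3-4 cols 4-5 z=6 -> covers; best now A (z=3)
  D: rows 5-6 cols 0-3 -> outside (row miss)
  E: rows 1-5 cols 3-5 z=1 -> covers; best now E (z=1)
Winner: E at z=1

Answer: 1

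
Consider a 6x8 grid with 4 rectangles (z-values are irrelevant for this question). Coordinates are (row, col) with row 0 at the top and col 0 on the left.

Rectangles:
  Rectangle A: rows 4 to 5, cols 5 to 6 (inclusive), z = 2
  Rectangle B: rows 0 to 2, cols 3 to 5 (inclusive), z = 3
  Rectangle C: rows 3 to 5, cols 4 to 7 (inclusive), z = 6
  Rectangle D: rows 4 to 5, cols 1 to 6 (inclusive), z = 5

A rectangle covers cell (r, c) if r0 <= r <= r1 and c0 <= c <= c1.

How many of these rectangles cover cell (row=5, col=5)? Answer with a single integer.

Check cell (5,5):
  A: rows 4-5 cols 5-6 -> covers
  B: rows 0-2 cols 3-5 -> outside (row miss)
  C: rows 3-5 cols 4-7 -> covers
  D: rows 4-5 cols 1-6 -> covers
Count covering = 3

Answer: 3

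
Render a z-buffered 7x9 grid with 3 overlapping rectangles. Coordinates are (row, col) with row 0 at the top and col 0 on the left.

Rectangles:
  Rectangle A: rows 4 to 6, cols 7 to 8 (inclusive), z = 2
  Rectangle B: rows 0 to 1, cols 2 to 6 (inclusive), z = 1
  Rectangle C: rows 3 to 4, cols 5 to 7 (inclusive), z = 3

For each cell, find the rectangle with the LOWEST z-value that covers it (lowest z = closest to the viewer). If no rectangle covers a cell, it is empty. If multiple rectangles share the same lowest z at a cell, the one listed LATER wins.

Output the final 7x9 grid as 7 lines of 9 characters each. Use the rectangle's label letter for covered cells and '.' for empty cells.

..BBBBB..
..BBBBB..
.........
.....CCC.
.....CCAA
.......AA
.......AA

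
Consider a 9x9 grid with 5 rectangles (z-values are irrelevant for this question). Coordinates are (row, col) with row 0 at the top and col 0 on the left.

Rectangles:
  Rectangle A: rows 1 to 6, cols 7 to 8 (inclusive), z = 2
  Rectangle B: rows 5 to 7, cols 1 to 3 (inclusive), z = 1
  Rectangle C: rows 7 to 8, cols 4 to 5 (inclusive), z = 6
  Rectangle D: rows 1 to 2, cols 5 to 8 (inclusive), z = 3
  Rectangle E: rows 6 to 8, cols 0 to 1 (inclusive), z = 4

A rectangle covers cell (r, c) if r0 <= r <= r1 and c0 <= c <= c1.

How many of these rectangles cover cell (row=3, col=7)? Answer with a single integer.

Answer: 1

Derivation:
Check cell (3,7):
  A: rows 1-6 cols 7-8 -> covers
  B: rows 5-7 cols 1-3 -> outside (row miss)
  C: rows 7-8 cols 4-5 -> outside (row miss)
  D: rows 1-2 cols 5-8 -> outside (row miss)
  E: rows 6-8 cols 0-1 -> outside (row miss)
Count covering = 1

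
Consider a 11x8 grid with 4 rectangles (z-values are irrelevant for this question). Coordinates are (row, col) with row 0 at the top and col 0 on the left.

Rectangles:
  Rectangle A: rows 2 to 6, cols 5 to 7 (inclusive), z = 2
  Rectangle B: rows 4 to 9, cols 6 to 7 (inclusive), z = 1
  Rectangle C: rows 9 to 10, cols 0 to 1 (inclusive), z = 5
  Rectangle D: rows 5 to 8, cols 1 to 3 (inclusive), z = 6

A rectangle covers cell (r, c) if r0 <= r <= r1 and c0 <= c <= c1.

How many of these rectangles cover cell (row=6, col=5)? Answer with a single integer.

Check cell (6,5):
  A: rows 2-6 cols 5-7 -> covers
  B: rows 4-9 cols 6-7 -> outside (col miss)
  C: rows 9-10 cols 0-1 -> outside (row miss)
  D: rows 5-8 cols 1-3 -> outside (col miss)
Count covering = 1

Answer: 1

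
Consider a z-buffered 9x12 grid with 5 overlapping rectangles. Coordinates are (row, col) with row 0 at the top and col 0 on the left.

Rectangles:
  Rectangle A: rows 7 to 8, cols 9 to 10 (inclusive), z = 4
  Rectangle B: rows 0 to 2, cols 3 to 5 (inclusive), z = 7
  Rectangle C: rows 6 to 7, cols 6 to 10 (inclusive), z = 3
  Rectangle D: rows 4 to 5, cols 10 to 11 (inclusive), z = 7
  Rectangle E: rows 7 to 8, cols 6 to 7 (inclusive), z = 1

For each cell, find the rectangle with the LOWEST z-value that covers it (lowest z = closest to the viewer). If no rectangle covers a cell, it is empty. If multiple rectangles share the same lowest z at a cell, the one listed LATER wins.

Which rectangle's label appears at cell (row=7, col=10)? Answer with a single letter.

Answer: C

Derivation:
Check cell (7,10):
  A: rows 7-8 cols 9-10 z=4 -> covers; best now A (z=4)
  B: rows 0-2 cols 3-5 -> outside (row miss)
  C: rows 6-7 cols 6-10 z=3 -> covers; best now C (z=3)
  D: rows 4-5 cols 10-11 -> outside (row miss)
  E: rows 7-8 cols 6-7 -> outside (col miss)
Winner: C at z=3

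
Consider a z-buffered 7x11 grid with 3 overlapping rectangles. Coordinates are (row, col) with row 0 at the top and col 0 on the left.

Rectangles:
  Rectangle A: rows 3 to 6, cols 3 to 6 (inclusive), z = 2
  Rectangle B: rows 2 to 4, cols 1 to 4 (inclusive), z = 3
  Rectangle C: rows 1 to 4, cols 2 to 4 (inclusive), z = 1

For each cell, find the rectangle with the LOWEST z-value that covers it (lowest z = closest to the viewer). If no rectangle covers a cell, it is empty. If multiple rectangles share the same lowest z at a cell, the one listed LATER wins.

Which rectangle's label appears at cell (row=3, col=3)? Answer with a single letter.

Answer: C

Derivation:
Check cell (3,3):
  A: rows 3-6 cols 3-6 z=2 -> covers; best now A (z=2)
  B: rows 2-4 cols 1-4 z=3 -> covers; best now A (z=2)
  C: rows 1-4 cols 2-4 z=1 -> covers; best now C (z=1)
Winner: C at z=1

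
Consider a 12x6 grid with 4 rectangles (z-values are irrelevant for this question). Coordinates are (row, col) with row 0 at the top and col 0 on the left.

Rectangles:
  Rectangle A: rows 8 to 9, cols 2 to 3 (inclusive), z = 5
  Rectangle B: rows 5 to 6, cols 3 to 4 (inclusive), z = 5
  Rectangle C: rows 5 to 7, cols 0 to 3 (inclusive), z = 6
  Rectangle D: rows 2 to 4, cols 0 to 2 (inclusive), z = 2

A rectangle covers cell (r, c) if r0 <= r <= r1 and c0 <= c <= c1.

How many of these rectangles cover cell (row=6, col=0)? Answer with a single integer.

Check cell (6,0):
  A: rows 8-9 cols 2-3 -> outside (row miss)
  B: rows 5-6 cols 3-4 -> outside (col miss)
  C: rows 5-7 cols 0-3 -> covers
  D: rows 2-4 cols 0-2 -> outside (row miss)
Count covering = 1

Answer: 1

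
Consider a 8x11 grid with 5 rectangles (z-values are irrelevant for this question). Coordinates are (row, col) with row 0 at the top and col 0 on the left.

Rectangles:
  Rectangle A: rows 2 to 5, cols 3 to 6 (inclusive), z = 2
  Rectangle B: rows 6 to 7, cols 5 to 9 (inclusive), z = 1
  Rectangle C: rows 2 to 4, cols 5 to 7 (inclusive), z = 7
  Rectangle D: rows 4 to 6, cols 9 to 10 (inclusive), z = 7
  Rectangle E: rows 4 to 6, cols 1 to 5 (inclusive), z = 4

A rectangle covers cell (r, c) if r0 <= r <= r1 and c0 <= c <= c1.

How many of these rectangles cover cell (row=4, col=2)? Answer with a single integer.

Check cell (4,2):
  A: rows 2-5 cols 3-6 -> outside (col miss)
  B: rows 6-7 cols 5-9 -> outside (row miss)
  C: rows 2-4 cols 5-7 -> outside (col miss)
  D: rows 4-6 cols 9-10 -> outside (col miss)
  E: rows 4-6 cols 1-5 -> covers
Count covering = 1

Answer: 1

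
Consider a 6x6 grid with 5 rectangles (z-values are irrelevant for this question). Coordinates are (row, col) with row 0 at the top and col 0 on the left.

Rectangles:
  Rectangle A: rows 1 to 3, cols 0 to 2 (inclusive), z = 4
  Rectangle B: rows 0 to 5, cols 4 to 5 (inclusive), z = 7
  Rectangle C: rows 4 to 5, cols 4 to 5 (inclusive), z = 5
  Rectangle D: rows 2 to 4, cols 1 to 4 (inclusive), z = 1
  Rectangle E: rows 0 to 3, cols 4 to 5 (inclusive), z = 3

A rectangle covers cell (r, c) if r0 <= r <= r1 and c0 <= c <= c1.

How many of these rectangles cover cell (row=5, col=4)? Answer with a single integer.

Answer: 2

Derivation:
Check cell (5,4):
  A: rows 1-3 cols 0-2 -> outside (row miss)
  B: rows 0-5 cols 4-5 -> covers
  C: rows 4-5 cols 4-5 -> covers
  D: rows 2-4 cols 1-4 -> outside (row miss)
  E: rows 0-3 cols 4-5 -> outside (row miss)
Count covering = 2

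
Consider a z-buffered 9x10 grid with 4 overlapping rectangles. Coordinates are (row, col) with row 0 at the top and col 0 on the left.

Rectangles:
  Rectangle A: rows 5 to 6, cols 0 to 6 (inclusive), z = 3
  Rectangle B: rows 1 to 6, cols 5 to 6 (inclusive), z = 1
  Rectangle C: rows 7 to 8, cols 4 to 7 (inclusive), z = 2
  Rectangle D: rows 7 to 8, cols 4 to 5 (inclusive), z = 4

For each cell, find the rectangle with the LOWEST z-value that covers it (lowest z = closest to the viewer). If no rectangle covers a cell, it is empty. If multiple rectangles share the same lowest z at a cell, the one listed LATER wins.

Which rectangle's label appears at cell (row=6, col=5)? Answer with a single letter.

Answer: B

Derivation:
Check cell (6,5):
  A: rows 5-6 cols 0-6 z=3 -> covers; best now A (z=3)
  B: rows 1-6 cols 5-6 z=1 -> covers; best now B (z=1)
  C: rows 7-8 cols 4-7 -> outside (row miss)
  D: rows 7-8 cols 4-5 -> outside (row miss)
Winner: B at z=1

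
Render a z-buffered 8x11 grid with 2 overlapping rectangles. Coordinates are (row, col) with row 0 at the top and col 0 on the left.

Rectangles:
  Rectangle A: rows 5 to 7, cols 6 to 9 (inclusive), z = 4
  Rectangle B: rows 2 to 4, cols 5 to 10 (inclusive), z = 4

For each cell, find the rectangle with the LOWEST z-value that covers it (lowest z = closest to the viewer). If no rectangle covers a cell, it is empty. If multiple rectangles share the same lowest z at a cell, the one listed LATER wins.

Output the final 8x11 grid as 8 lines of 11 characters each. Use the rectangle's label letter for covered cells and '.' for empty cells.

...........
...........
.....BBBBBB
.....BBBBBB
.....BBBBBB
......AAAA.
......AAAA.
......AAAA.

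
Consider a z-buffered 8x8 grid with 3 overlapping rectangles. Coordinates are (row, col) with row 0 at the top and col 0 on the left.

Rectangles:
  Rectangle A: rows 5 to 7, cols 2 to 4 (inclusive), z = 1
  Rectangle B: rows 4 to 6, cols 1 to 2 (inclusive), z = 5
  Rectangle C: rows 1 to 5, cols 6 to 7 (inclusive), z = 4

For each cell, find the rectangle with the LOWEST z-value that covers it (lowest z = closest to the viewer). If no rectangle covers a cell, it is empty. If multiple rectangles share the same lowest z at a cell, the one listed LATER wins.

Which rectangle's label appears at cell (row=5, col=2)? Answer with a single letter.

Answer: A

Derivation:
Check cell (5,2):
  A: rows 5-7 cols 2-4 z=1 -> covers; best now A (z=1)
  B: rows 4-6 cols 1-2 z=5 -> covers; best now A (z=1)
  C: rows 1-5 cols 6-7 -> outside (col miss)
Winner: A at z=1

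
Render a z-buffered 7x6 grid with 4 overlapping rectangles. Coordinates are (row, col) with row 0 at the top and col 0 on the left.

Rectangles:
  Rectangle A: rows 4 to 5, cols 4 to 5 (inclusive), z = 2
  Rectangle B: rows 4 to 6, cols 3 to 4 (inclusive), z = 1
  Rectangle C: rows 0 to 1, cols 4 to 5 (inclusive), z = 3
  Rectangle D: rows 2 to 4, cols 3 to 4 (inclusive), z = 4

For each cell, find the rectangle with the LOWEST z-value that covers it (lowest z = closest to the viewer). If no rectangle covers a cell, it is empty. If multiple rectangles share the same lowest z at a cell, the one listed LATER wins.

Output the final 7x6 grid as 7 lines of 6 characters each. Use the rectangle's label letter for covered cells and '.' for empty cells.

....CC
....CC
...DD.
...DD.
...BBA
...BBA
...BB.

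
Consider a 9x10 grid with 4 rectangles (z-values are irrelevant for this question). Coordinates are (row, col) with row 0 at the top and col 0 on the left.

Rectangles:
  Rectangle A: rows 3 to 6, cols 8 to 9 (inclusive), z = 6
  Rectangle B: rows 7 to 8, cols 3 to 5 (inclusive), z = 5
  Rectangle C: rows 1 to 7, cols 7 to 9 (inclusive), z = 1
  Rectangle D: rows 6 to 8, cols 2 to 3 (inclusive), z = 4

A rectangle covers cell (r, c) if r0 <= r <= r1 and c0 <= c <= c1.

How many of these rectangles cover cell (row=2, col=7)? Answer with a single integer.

Answer: 1

Derivation:
Check cell (2,7):
  A: rows 3-6 cols 8-9 -> outside (row miss)
  B: rows 7-8 cols 3-5 -> outside (row miss)
  C: rows 1-7 cols 7-9 -> covers
  D: rows 6-8 cols 2-3 -> outside (row miss)
Count covering = 1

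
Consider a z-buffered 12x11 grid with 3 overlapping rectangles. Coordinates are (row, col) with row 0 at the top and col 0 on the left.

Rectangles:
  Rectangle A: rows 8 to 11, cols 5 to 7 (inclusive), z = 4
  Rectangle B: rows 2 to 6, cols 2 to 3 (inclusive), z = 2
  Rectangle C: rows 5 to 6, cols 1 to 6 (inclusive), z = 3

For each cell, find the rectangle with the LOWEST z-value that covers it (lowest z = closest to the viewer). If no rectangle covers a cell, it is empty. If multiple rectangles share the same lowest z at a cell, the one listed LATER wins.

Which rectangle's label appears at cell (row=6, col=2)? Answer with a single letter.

Answer: B

Derivation:
Check cell (6,2):
  A: rows 8-11 cols 5-7 -> outside (row miss)
  B: rows 2-6 cols 2-3 z=2 -> covers; best now B (z=2)
  C: rows 5-6 cols 1-6 z=3 -> covers; best now B (z=2)
Winner: B at z=2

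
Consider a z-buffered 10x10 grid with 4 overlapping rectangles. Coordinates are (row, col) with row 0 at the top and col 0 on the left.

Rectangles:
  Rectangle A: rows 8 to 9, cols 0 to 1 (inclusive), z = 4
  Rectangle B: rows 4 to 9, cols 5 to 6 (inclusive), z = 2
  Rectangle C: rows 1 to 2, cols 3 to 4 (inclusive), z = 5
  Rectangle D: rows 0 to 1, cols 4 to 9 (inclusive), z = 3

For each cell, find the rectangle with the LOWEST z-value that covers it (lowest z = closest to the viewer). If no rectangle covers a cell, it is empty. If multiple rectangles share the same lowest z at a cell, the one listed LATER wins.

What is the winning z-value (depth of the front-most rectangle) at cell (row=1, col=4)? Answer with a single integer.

Check cell (1,4):
  A: rows 8-9 cols 0-1 -> outside (row miss)
  B: rows 4-9 cols 5-6 -> outside (row miss)
  C: rows 1-2 cols 3-4 z=5 -> covers; best now C (z=5)
  D: rows 0-1 cols 4-9 z=3 -> covers; best now D (z=3)
Winner: D at z=3

Answer: 3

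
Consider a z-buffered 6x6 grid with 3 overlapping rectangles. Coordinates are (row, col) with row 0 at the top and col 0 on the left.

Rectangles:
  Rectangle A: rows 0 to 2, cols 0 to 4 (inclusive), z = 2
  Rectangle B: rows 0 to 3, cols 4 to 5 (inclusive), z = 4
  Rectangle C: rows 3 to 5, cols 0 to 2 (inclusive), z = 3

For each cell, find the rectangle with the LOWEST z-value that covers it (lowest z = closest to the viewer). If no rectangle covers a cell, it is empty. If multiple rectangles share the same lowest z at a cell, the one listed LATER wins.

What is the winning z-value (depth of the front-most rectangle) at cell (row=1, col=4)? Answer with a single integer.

Check cell (1,4):
  A: rows 0-2 cols 0-4 z=2 -> covers; best now A (z=2)
  B: rows 0-3 cols 4-5 z=4 -> covers; best now A (z=2)
  C: rows 3-5 cols 0-2 -> outside (row miss)
Winner: A at z=2

Answer: 2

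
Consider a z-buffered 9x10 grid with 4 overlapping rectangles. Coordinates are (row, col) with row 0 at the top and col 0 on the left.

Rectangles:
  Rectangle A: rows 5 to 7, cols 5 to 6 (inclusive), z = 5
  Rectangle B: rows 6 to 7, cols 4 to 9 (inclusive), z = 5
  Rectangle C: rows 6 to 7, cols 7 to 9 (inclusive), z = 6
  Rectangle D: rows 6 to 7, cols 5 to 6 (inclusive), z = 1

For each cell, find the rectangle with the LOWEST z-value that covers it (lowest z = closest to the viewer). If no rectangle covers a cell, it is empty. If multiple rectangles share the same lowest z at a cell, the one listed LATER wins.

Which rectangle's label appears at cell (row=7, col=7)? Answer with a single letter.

Answer: B

Derivation:
Check cell (7,7):
  A: rows 5-7 cols 5-6 -> outside (col miss)
  B: rows 6-7 cols 4-9 z=5 -> covers; best now B (z=5)
  C: rows 6-7 cols 7-9 z=6 -> covers; best now B (z=5)
  D: rows 6-7 cols 5-6 -> outside (col miss)
Winner: B at z=5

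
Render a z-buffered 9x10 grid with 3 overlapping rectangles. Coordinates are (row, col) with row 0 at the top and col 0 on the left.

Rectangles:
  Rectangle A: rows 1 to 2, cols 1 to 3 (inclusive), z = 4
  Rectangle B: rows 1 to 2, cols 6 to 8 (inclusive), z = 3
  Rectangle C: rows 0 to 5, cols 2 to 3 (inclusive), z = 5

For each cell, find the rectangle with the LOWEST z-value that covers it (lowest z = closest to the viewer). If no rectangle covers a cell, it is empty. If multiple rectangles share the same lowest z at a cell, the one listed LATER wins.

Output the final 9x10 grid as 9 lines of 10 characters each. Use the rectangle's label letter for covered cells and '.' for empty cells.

..CC......
.AAA..BBB.
.AAA..BBB.
..CC......
..CC......
..CC......
..........
..........
..........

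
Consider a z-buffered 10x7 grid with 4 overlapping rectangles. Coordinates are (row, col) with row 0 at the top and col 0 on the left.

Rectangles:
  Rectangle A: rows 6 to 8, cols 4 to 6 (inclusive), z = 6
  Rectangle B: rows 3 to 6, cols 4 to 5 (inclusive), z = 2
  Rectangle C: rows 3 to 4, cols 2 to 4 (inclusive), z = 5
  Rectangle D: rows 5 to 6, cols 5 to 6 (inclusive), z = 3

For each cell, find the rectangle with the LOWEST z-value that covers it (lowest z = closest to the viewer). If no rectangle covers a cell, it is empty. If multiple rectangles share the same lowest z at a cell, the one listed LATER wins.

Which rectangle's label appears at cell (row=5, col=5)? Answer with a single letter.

Answer: B

Derivation:
Check cell (5,5):
  A: rows 6-8 cols 4-6 -> outside (row miss)
  B: rows 3-6 cols 4-5 z=2 -> covers; best now B (z=2)
  C: rows 3-4 cols 2-4 -> outside (row miss)
  D: rows 5-6 cols 5-6 z=3 -> covers; best now B (z=2)
Winner: B at z=2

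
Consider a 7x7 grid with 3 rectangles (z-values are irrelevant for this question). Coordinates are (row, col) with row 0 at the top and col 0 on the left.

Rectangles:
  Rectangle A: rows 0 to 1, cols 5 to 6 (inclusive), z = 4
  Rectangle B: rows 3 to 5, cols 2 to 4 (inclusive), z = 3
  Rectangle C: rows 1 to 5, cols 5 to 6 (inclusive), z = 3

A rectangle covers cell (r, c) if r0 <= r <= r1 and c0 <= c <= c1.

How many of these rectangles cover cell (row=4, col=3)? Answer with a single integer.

Answer: 1

Derivation:
Check cell (4,3):
  A: rows 0-1 cols 5-6 -> outside (row miss)
  B: rows 3-5 cols 2-4 -> covers
  C: rows 1-5 cols 5-6 -> outside (col miss)
Count covering = 1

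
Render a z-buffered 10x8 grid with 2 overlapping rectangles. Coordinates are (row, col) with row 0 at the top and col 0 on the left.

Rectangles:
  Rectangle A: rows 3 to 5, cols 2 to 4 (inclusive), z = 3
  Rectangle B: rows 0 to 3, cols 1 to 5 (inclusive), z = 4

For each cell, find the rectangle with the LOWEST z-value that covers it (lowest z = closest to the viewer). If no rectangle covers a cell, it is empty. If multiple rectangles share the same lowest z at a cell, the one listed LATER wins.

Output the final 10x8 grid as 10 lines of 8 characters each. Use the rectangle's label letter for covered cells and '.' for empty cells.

.BBBBB..
.BBBBB..
.BBBBB..
.BAAAB..
..AAA...
..AAA...
........
........
........
........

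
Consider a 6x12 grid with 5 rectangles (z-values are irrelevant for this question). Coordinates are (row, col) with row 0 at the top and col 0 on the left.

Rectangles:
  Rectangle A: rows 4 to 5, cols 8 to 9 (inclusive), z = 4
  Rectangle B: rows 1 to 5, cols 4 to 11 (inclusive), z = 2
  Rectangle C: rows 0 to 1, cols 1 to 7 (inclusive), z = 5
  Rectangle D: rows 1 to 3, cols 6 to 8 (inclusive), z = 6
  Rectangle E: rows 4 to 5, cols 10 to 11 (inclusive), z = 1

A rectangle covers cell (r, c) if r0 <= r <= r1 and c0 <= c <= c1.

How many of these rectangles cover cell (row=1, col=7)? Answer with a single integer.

Answer: 3

Derivation:
Check cell (1,7):
  A: rows 4-5 cols 8-9 -> outside (row miss)
  B: rows 1-5 cols 4-11 -> covers
  C: rows 0-1 cols 1-7 -> covers
  D: rows 1-3 cols 6-8 -> covers
  E: rows 4-5 cols 10-11 -> outside (row miss)
Count covering = 3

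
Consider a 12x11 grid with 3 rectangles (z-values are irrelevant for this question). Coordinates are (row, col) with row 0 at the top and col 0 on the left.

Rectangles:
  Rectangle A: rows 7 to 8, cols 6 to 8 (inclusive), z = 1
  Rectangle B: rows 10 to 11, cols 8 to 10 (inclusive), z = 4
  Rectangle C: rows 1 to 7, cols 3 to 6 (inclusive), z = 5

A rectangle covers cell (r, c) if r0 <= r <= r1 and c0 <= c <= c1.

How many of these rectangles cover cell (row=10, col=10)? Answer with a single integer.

Answer: 1

Derivation:
Check cell (10,10):
  A: rows 7-8 cols 6-8 -> outside (row miss)
  B: rows 10-11 cols 8-10 -> covers
  C: rows 1-7 cols 3-6 -> outside (row miss)
Count covering = 1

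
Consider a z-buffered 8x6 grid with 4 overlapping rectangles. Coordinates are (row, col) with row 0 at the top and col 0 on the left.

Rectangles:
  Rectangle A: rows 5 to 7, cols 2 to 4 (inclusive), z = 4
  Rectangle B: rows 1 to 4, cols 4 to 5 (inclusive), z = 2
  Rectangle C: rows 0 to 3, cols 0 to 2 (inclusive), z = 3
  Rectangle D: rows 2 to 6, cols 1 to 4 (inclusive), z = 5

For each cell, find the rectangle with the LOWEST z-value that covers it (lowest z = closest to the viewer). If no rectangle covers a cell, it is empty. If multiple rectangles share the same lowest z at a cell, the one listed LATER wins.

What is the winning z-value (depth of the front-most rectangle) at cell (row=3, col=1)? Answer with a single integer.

Check cell (3,1):
  A: rows 5-7 cols 2-4 -> outside (row miss)
  B: rows 1-4 cols 4-5 -> outside (col miss)
  C: rows 0-3 cols 0-2 z=3 -> covers; best now C (z=3)
  D: rows 2-6 cols 1-4 z=5 -> covers; best now C (z=3)
Winner: C at z=3

Answer: 3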